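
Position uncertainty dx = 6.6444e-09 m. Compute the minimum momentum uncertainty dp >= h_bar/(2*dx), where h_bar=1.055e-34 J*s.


dp = h_bar / (2 * dx)
= 1.055e-34 / (2 * 6.6444e-09)
= 1.055e-34 / 1.3289e-08
= 7.9390e-27 kg*m/s

7.9390e-27


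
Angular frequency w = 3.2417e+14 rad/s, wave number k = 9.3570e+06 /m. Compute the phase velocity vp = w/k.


vp = w / k
= 3.2417e+14 / 9.3570e+06
= 3.4645e+07 m/s

3.4645e+07


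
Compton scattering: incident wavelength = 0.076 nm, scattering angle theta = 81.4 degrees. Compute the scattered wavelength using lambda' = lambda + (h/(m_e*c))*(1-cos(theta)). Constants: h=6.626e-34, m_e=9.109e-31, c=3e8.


Compton wavelength: h/(m_e*c) = 2.4247e-12 m
d_lambda = 2.4247e-12 * (1 - cos(81.4 deg))
= 2.4247e-12 * 0.850465
= 2.0621e-12 m = 0.002062 nm
lambda' = 0.076 + 0.002062
= 0.078062 nm

0.078062


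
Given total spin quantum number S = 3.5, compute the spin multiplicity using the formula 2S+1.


Spin multiplicity = 2S + 1
= 2 * 3.5 + 1
= 7.0 + 1
= 8

8


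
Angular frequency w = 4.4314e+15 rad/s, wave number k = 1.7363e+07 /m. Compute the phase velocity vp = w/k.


vp = w / k
= 4.4314e+15 / 1.7363e+07
= 2.5522e+08 m/s

2.5522e+08


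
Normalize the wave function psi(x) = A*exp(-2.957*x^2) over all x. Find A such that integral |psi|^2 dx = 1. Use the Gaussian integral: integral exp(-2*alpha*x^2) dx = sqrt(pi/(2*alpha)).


integral |psi|^2 dx = A^2 * sqrt(pi/(2*alpha)) = 1
A^2 = sqrt(2*alpha/pi)
= sqrt(2 * 2.957 / pi)
= 1.372037
A = sqrt(1.372037)
= 1.1713

1.1713


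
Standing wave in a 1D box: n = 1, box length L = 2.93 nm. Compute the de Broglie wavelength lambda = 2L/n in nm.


lambda = 2L / n
= 2 * 2.93 / 1
= 5.86 / 1
= 5.86 nm

5.86


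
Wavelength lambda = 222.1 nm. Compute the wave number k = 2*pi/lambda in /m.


k = 2 * pi / lambda
= 6.2832 / (222.1e-9)
= 6.2832 / 2.2210e-07
= 2.8290e+07 /m

2.8290e+07


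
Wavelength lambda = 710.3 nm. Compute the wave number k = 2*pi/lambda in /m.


k = 2 * pi / lambda
= 6.2832 / (710.3e-9)
= 6.2832 / 7.1030e-07
= 8.8458e+06 /m

8.8458e+06


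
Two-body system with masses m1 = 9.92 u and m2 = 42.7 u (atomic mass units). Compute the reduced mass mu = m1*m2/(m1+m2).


mu = m1 * m2 / (m1 + m2)
= 9.92 * 42.7 / (9.92 + 42.7)
= 423.584 / 52.62
= 8.0499 u

8.0499


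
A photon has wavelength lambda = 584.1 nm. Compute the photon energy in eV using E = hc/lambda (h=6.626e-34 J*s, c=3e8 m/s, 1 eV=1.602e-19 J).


E = hc / lambda
= (6.626e-34)(3e8) / (584.1e-9)
= 1.9878e-25 / 5.8410e-07
= 3.4032e-19 J
Converting to eV: 3.4032e-19 / 1.602e-19
= 2.1243 eV

2.1243


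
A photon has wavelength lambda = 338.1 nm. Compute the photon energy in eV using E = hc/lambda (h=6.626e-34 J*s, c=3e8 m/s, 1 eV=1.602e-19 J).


E = hc / lambda
= (6.626e-34)(3e8) / (338.1e-9)
= 1.9878e-25 / 3.3810e-07
= 5.8793e-19 J
Converting to eV: 5.8793e-19 / 1.602e-19
= 3.67 eV

3.67


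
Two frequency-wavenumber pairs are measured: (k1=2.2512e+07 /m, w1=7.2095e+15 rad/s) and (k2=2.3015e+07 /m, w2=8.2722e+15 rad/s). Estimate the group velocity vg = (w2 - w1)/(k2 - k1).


vg = (w2 - w1) / (k2 - k1)
= (8.2722e+15 - 7.2095e+15) / (2.3015e+07 - 2.2512e+07)
= 1.0627e+15 / 5.0300e+05
= 2.1127e+09 m/s

2.1127e+09


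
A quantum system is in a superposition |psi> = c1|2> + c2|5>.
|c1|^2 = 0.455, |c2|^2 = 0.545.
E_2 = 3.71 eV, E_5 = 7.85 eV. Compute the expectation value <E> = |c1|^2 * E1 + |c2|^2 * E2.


<E> = |c1|^2 * E1 + |c2|^2 * E2
= 0.455 * 3.71 + 0.545 * 7.85
= 1.6881 + 4.2782
= 5.9663 eV

5.9663


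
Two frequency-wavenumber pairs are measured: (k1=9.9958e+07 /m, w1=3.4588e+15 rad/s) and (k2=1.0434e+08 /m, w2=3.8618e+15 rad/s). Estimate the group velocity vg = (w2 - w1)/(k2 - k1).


vg = (w2 - w1) / (k2 - k1)
= (3.8618e+15 - 3.4588e+15) / (1.0434e+08 - 9.9958e+07)
= 4.0300e+14 / 4.3820e+06
= 9.1967e+07 m/s

9.1967e+07


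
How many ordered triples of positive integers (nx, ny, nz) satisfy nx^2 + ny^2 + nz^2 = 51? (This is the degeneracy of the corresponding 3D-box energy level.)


Enumerate all (nx, ny, nz) with nx^2 + ny^2 + nz^2 = 51:
(1,1,7)
(1,5,5)
(1,7,1)
(5,1,5)
(5,5,1)
(7,1,1)
Total degeneracy = 6

6


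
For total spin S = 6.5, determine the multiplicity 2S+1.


Spin multiplicity = 2S + 1
= 2 * 6.5 + 1
= 13.0 + 1
= 14

14


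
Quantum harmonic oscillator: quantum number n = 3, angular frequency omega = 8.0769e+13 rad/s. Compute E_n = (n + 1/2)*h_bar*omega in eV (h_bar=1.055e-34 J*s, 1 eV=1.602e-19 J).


E = (n + 1/2) * h_bar * omega
= (3 + 0.5) * 1.055e-34 * 8.0769e+13
= 3.5 * 8.5211e-21
= 2.9824e-20 J
= 0.1862 eV

0.1862


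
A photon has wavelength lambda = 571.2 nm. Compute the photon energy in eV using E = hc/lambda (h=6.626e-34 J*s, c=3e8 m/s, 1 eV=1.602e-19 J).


E = hc / lambda
= (6.626e-34)(3e8) / (571.2e-9)
= 1.9878e-25 / 5.7120e-07
= 3.4800e-19 J
Converting to eV: 3.4800e-19 / 1.602e-19
= 2.1723 eV

2.1723


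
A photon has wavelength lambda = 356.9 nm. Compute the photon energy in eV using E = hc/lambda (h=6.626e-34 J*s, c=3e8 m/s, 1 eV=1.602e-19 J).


E = hc / lambda
= (6.626e-34)(3e8) / (356.9e-9)
= 1.9878e-25 / 3.5690e-07
= 5.5696e-19 J
Converting to eV: 5.5696e-19 / 1.602e-19
= 3.4767 eV

3.4767


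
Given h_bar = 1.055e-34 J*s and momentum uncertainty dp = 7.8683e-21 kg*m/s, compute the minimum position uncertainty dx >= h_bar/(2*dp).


dx = h_bar / (2 * dp)
= 1.055e-34 / (2 * 7.8683e-21)
= 1.055e-34 / 1.5737e-20
= 6.7041e-15 m

6.7041e-15


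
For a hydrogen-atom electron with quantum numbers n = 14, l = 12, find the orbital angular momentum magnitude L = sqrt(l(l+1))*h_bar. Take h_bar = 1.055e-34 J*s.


L = sqrt(l*(l+1)) * h_bar
= sqrt(12 * 13) * 1.055e-34
= sqrt(156) * 1.055e-34
= 12.49 * 1.055e-34
= 1.3177e-33 J*s

1.3177e-33


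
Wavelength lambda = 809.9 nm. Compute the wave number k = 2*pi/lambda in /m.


k = 2 * pi / lambda
= 6.2832 / (809.9e-9)
= 6.2832 / 8.0990e-07
= 7.7580e+06 /m

7.7580e+06


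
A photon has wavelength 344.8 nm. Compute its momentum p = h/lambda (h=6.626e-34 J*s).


p = h / lambda
= 6.626e-34 / (344.8e-9)
= 6.626e-34 / 3.4480e-07
= 1.9217e-27 kg*m/s

1.9217e-27


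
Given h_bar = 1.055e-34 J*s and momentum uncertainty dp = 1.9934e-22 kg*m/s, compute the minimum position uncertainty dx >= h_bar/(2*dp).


dx = h_bar / (2 * dp)
= 1.055e-34 / (2 * 1.9934e-22)
= 1.055e-34 / 3.9868e-22
= 2.6462e-13 m

2.6462e-13


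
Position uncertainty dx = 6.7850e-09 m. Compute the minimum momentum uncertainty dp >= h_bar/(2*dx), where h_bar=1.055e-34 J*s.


dp = h_bar / (2 * dx)
= 1.055e-34 / (2 * 6.7850e-09)
= 1.055e-34 / 1.3570e-08
= 7.7745e-27 kg*m/s

7.7745e-27


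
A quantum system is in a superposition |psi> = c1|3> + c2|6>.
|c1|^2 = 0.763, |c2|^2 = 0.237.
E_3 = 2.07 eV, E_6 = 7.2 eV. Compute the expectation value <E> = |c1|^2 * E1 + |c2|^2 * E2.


<E> = |c1|^2 * E1 + |c2|^2 * E2
= 0.763 * 2.07 + 0.237 * 7.2
= 1.5794 + 1.7064
= 3.2858 eV

3.2858


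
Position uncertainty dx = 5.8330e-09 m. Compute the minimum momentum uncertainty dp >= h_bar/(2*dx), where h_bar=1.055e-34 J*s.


dp = h_bar / (2 * dx)
= 1.055e-34 / (2 * 5.8330e-09)
= 1.055e-34 / 1.1666e-08
= 9.0434e-27 kg*m/s

9.0434e-27


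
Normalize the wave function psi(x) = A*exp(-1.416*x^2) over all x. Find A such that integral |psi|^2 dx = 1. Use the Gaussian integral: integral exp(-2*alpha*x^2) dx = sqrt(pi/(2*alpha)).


integral |psi|^2 dx = A^2 * sqrt(pi/(2*alpha)) = 1
A^2 = sqrt(2*alpha/pi)
= sqrt(2 * 1.416 / pi)
= 0.949449
A = sqrt(0.949449)
= 0.9744

0.9744


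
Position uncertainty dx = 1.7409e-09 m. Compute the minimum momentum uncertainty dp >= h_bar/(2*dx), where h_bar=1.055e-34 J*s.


dp = h_bar / (2 * dx)
= 1.055e-34 / (2 * 1.7409e-09)
= 1.055e-34 / 3.4818e-09
= 3.0300e-26 kg*m/s

3.0300e-26


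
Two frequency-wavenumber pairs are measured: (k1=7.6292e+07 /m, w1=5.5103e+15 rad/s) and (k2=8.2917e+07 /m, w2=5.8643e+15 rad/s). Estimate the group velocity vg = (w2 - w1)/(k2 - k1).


vg = (w2 - w1) / (k2 - k1)
= (5.8643e+15 - 5.5103e+15) / (8.2917e+07 - 7.6292e+07)
= 3.5400e+14 / 6.6250e+06
= 5.3434e+07 m/s

5.3434e+07


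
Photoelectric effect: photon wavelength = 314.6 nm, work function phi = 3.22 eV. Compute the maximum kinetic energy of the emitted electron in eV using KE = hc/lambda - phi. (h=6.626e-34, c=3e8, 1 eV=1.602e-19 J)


E_photon = hc / lambda
= (6.626e-34)(3e8) / (314.6e-9)
= 6.3185e-19 J
= 3.9441 eV
KE = E_photon - phi
= 3.9441 - 3.22
= 0.7241 eV

0.7241


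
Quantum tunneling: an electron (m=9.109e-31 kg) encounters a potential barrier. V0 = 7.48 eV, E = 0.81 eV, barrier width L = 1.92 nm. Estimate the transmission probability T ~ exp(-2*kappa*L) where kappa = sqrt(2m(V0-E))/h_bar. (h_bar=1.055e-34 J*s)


V0 - E = 6.67 eV = 1.0685e-18 J
kappa = sqrt(2 * m * (V0-E)) / h_bar
= sqrt(2 * 9.109e-31 * 1.0685e-18) / 1.055e-34
= 1.3225e+10 /m
2*kappa*L = 2 * 1.3225e+10 * 1.92e-9
= 50.7836
T = exp(-50.7836) = 8.809937e-23

8.809937e-23


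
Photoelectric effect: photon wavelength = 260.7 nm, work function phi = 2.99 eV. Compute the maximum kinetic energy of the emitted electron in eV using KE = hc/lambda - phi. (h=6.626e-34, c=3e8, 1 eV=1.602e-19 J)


E_photon = hc / lambda
= (6.626e-34)(3e8) / (260.7e-9)
= 7.6249e-19 J
= 4.7596 eV
KE = E_photon - phi
= 4.7596 - 2.99
= 1.7696 eV

1.7696


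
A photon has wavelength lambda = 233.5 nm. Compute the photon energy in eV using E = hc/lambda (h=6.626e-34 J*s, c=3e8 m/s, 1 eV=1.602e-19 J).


E = hc / lambda
= (6.626e-34)(3e8) / (233.5e-9)
= 1.9878e-25 / 2.3350e-07
= 8.5131e-19 J
Converting to eV: 8.5131e-19 / 1.602e-19
= 5.314 eV

5.314


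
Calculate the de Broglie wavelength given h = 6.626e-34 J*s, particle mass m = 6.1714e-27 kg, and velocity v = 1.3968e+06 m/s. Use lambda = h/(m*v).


lambda = h / (m * v)
= 6.626e-34 / (6.1714e-27 * 1.3968e+06)
= 6.626e-34 / 8.6202e-21
= 7.6866e-14 m

7.6866e-14


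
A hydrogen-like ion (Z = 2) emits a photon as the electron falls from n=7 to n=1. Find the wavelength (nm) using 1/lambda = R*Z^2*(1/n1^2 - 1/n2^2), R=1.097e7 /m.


1/lambda = R * Z^2 * (1/n1^2 - 1/n2^2)
= 1.097e7 * 2^2 * (1/1^2 - 1/7^2)
= 1.097e7 * 4 * (1.0 - 0.020408)
= 4.2984e+07 /m
lambda = 1 / 4.2984e+07
= 23.2642 nm

23.2642


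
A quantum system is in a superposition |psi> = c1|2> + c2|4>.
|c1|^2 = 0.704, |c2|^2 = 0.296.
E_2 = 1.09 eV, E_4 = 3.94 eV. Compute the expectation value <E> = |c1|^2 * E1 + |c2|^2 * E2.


<E> = |c1|^2 * E1 + |c2|^2 * E2
= 0.704 * 1.09 + 0.296 * 3.94
= 0.7674 + 1.1662
= 1.9336 eV

1.9336


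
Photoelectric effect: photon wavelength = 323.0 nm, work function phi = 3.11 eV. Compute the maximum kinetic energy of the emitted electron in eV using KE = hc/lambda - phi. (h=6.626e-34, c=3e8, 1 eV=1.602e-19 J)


E_photon = hc / lambda
= (6.626e-34)(3e8) / (323.0e-9)
= 6.1542e-19 J
= 3.8416 eV
KE = E_photon - phi
= 3.8416 - 3.11
= 0.7316 eV

0.7316


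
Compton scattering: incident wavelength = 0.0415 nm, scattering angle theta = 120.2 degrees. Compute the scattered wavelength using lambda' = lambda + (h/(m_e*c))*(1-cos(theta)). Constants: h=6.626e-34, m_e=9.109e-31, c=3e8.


Compton wavelength: h/(m_e*c) = 2.4247e-12 m
d_lambda = 2.4247e-12 * (1 - cos(120.2 deg))
= 2.4247e-12 * 1.50302
= 3.6444e-12 m = 0.003644 nm
lambda' = 0.0415 + 0.003644
= 0.045144 nm

0.045144


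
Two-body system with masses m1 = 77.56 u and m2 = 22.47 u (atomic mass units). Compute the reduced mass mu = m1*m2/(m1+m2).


mu = m1 * m2 / (m1 + m2)
= 77.56 * 22.47 / (77.56 + 22.47)
= 1742.7732 / 100.03
= 17.4225 u

17.4225


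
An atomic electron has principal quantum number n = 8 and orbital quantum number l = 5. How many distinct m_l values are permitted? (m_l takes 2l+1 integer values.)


m_l ranges from -l to +l in integer steps
So m_l goes from -5 to +5
Count = 2l + 1 = 2*5 + 1
= 11

11


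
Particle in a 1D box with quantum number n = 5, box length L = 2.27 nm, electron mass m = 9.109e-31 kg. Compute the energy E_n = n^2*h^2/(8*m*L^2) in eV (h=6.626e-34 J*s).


E = n^2 * h^2 / (8 * m * L^2)
= 5^2 * (6.626e-34)^2 / (8 * 9.109e-31 * (2.27e-9)^2)
= 25 * 4.3904e-67 / (8 * 9.109e-31 * 5.1529e-18)
= 2.9230e-19 J
= 1.8246 eV

1.8246


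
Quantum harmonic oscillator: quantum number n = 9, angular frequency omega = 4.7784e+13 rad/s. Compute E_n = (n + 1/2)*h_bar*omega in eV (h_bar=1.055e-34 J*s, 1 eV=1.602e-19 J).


E = (n + 1/2) * h_bar * omega
= (9 + 0.5) * 1.055e-34 * 4.7784e+13
= 9.5 * 5.0412e-21
= 4.7892e-20 J
= 0.2989 eV

0.2989


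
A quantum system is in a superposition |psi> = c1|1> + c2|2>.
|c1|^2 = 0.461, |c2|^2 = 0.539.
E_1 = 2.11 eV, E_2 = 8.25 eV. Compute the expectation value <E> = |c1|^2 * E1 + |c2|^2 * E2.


<E> = |c1|^2 * E1 + |c2|^2 * E2
= 0.461 * 2.11 + 0.539 * 8.25
= 0.9727 + 4.4468
= 5.4195 eV

5.4195


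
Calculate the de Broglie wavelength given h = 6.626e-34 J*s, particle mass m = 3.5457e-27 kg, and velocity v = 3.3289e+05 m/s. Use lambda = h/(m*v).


lambda = h / (m * v)
= 6.626e-34 / (3.5457e-27 * 3.3289e+05)
= 6.626e-34 / 1.1803e-21
= 5.6137e-13 m

5.6137e-13


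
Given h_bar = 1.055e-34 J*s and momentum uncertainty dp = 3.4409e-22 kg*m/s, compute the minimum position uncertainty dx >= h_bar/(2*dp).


dx = h_bar / (2 * dp)
= 1.055e-34 / (2 * 3.4409e-22)
= 1.055e-34 / 6.8818e-22
= 1.5330e-13 m

1.5330e-13


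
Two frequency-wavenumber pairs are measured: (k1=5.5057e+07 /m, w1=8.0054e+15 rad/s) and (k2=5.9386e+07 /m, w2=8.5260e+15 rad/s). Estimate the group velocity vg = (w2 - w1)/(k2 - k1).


vg = (w2 - w1) / (k2 - k1)
= (8.5260e+15 - 8.0054e+15) / (5.9386e+07 - 5.5057e+07)
= 5.2060e+14 / 4.3290e+06
= 1.2026e+08 m/s

1.2026e+08


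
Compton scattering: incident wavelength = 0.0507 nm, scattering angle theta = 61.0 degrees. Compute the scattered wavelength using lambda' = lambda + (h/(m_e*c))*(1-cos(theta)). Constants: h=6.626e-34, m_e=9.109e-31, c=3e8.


Compton wavelength: h/(m_e*c) = 2.4247e-12 m
d_lambda = 2.4247e-12 * (1 - cos(61.0 deg))
= 2.4247e-12 * 0.51519
= 1.2492e-12 m = 0.001249 nm
lambda' = 0.0507 + 0.001249
= 0.051949 nm

0.051949


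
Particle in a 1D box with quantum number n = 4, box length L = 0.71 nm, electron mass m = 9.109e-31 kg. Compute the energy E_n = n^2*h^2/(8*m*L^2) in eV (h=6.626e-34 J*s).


E = n^2 * h^2 / (8 * m * L^2)
= 4^2 * (6.626e-34)^2 / (8 * 9.109e-31 * (0.71e-9)^2)
= 16 * 4.3904e-67 / (8 * 9.109e-31 * 5.0410e-19)
= 1.9123e-18 J
= 11.9367 eV

11.9367


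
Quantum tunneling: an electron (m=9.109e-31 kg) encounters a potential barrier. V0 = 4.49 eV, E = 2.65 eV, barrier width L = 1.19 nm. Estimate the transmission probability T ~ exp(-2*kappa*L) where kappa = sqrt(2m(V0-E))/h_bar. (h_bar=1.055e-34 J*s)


V0 - E = 1.84 eV = 2.9477e-19 J
kappa = sqrt(2 * m * (V0-E)) / h_bar
= sqrt(2 * 9.109e-31 * 2.9477e-19) / 1.055e-34
= 6.9461e+09 /m
2*kappa*L = 2 * 6.9461e+09 * 1.19e-9
= 16.5316
T = exp(-16.5316) = 6.613255e-08

6.613255e-08


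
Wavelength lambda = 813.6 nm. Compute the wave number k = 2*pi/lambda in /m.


k = 2 * pi / lambda
= 6.2832 / (813.6e-9)
= 6.2832 / 8.1360e-07
= 7.7227e+06 /m

7.7227e+06


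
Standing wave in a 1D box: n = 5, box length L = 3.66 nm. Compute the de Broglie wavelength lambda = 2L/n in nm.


lambda = 2L / n
= 2 * 3.66 / 5
= 7.32 / 5
= 1.464 nm

1.464


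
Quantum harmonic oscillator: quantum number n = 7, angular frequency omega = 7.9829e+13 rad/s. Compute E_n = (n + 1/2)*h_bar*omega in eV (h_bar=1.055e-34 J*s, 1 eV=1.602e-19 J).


E = (n + 1/2) * h_bar * omega
= (7 + 0.5) * 1.055e-34 * 7.9829e+13
= 7.5 * 8.4220e-21
= 6.3165e-20 J
= 0.3943 eV

0.3943


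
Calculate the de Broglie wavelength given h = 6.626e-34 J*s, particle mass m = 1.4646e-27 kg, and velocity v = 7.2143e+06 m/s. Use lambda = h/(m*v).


lambda = h / (m * v)
= 6.626e-34 / (1.4646e-27 * 7.2143e+06)
= 6.626e-34 / 1.0566e-20
= 6.2710e-14 m

6.2710e-14


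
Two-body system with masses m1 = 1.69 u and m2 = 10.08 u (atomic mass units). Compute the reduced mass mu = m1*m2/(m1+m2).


mu = m1 * m2 / (m1 + m2)
= 1.69 * 10.08 / (1.69 + 10.08)
= 17.0352 / 11.77
= 1.4473 u

1.4473


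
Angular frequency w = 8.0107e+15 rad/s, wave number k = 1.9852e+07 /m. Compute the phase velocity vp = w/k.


vp = w / k
= 8.0107e+15 / 1.9852e+07
= 4.0352e+08 m/s

4.0352e+08


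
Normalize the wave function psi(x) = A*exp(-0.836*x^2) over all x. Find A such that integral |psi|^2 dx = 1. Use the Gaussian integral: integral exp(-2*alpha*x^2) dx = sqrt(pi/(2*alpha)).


integral |psi|^2 dx = A^2 * sqrt(pi/(2*alpha)) = 1
A^2 = sqrt(2*alpha/pi)
= sqrt(2 * 0.836 / pi)
= 0.72953
A = sqrt(0.72953)
= 0.8541

0.8541


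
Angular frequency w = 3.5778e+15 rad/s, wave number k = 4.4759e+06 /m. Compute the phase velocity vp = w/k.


vp = w / k
= 3.5778e+15 / 4.4759e+06
= 7.9935e+08 m/s

7.9935e+08


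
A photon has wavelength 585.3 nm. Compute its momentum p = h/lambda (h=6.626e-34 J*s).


p = h / lambda
= 6.626e-34 / (585.3e-9)
= 6.626e-34 / 5.8530e-07
= 1.1321e-27 kg*m/s

1.1321e-27


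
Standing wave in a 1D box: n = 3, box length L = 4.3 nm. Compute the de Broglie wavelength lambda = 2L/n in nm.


lambda = 2L / n
= 2 * 4.3 / 3
= 8.6 / 3
= 2.8667 nm

2.8667


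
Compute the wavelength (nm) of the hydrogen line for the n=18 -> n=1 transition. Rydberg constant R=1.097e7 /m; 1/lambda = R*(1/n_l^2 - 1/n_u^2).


1/lambda = R * (1/n_l^2 - 1/n_u^2)
= 1.097e7 * (1/1^2 - 1/18^2)
= 1.097e7 * (1.0 - 0.003086)
= 1.097e7 * 0.996914
= 1.0936e+07 /m
lambda = 1 / 1.0936e+07 = 91.4399 nm

91.4399


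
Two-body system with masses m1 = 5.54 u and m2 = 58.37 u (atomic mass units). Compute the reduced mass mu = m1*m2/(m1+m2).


mu = m1 * m2 / (m1 + m2)
= 5.54 * 58.37 / (5.54 + 58.37)
= 323.3698 / 63.91
= 5.0598 u

5.0598


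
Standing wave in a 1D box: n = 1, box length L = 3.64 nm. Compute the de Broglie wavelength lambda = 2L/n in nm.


lambda = 2L / n
= 2 * 3.64 / 1
= 7.28 / 1
= 7.28 nm

7.28


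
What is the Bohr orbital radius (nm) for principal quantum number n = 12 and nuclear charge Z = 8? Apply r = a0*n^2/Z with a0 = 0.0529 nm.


r = a0 * n^2 / Z
= 0.0529 * 12^2 / 8
= 0.0529 * 144 / 8
= 0.9522 nm

0.9522


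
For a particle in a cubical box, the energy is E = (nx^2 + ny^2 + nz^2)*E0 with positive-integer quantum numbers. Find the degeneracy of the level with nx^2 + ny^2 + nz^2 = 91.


Enumerate all (nx, ny, nz) with nx^2 + ny^2 + nz^2 = 91:
(1,3,9)
(1,9,3)
(3,1,9)
(3,9,1)
(9,1,3)
(9,3,1)
Total degeneracy = 6

6


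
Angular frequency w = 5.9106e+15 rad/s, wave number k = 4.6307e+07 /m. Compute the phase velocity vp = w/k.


vp = w / k
= 5.9106e+15 / 4.6307e+07
= 1.2764e+08 m/s

1.2764e+08


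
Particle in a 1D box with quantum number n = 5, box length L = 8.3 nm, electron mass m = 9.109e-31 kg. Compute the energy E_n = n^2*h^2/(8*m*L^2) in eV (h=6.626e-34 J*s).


E = n^2 * h^2 / (8 * m * L^2)
= 5^2 * (6.626e-34)^2 / (8 * 9.109e-31 * (8.3e-9)^2)
= 25 * 4.3904e-67 / (8 * 9.109e-31 * 6.8890e-17)
= 2.1864e-20 J
= 0.1365 eV

0.1365


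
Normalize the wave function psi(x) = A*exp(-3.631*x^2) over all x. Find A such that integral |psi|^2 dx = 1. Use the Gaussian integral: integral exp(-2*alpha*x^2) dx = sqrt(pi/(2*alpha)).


integral |psi|^2 dx = A^2 * sqrt(pi/(2*alpha)) = 1
A^2 = sqrt(2*alpha/pi)
= sqrt(2 * 3.631 / pi)
= 1.520384
A = sqrt(1.520384)
= 1.233

1.233


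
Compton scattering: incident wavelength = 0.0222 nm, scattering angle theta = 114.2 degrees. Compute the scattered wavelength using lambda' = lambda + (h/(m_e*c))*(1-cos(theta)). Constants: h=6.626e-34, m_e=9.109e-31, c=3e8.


Compton wavelength: h/(m_e*c) = 2.4247e-12 m
d_lambda = 2.4247e-12 * (1 - cos(114.2 deg))
= 2.4247e-12 * 1.409923
= 3.4187e-12 m = 0.003419 nm
lambda' = 0.0222 + 0.003419
= 0.025619 nm

0.025619


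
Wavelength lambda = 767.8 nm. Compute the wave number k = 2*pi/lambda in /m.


k = 2 * pi / lambda
= 6.2832 / (767.8e-9)
= 6.2832 / 7.6780e-07
= 8.1834e+06 /m

8.1834e+06


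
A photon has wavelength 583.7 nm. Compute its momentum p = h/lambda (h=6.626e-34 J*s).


p = h / lambda
= 6.626e-34 / (583.7e-9)
= 6.626e-34 / 5.8370e-07
= 1.1352e-27 kg*m/s

1.1352e-27


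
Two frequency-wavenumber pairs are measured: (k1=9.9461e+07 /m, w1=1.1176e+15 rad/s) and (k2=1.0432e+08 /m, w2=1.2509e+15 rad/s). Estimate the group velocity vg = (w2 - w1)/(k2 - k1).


vg = (w2 - w1) / (k2 - k1)
= (1.2509e+15 - 1.1176e+15) / (1.0432e+08 - 9.9461e+07)
= 1.3330e+14 / 4.8590e+06
= 2.7434e+07 m/s

2.7434e+07


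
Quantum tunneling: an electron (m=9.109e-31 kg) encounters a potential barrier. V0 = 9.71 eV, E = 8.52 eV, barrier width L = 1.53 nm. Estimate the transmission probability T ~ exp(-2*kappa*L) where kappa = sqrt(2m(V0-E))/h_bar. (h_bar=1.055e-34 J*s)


V0 - E = 1.19 eV = 1.9064e-19 J
kappa = sqrt(2 * m * (V0-E)) / h_bar
= sqrt(2 * 9.109e-31 * 1.9064e-19) / 1.055e-34
= 5.5860e+09 /m
2*kappa*L = 2 * 5.5860e+09 * 1.53e-9
= 17.0932
T = exp(-17.0932) = 3.771429e-08

3.771429e-08


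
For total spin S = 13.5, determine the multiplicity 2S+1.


Spin multiplicity = 2S + 1
= 2 * 13.5 + 1
= 27.0 + 1
= 28

28


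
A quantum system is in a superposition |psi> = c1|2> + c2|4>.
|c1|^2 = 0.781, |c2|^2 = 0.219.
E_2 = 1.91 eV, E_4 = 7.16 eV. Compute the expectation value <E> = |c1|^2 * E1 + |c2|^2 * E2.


<E> = |c1|^2 * E1 + |c2|^2 * E2
= 0.781 * 1.91 + 0.219 * 7.16
= 1.4917 + 1.568
= 3.0598 eV

3.0598


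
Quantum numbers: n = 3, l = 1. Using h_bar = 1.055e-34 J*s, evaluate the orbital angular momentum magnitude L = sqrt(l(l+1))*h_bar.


L = sqrt(l*(l+1)) * h_bar
= sqrt(1 * 2) * 1.055e-34
= sqrt(2) * 1.055e-34
= 1.4142 * 1.055e-34
= 1.4920e-34 J*s

1.4920e-34


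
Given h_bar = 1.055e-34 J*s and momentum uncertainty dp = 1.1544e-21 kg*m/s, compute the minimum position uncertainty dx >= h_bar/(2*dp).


dx = h_bar / (2 * dp)
= 1.055e-34 / (2 * 1.1544e-21)
= 1.055e-34 / 2.3088e-21
= 4.5695e-14 m

4.5695e-14


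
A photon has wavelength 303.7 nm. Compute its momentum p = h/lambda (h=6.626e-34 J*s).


p = h / lambda
= 6.626e-34 / (303.7e-9)
= 6.626e-34 / 3.0370e-07
= 2.1818e-27 kg*m/s

2.1818e-27


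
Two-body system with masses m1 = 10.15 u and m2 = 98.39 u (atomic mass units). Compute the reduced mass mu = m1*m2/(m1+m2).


mu = m1 * m2 / (m1 + m2)
= 10.15 * 98.39 / (10.15 + 98.39)
= 998.6585 / 108.54
= 9.2008 u

9.2008


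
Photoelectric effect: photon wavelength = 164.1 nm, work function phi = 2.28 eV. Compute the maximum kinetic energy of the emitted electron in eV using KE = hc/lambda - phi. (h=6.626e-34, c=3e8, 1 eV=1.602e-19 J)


E_photon = hc / lambda
= (6.626e-34)(3e8) / (164.1e-9)
= 1.2113e-18 J
= 7.5614 eV
KE = E_photon - phi
= 7.5614 - 2.28
= 5.2814 eV

5.2814


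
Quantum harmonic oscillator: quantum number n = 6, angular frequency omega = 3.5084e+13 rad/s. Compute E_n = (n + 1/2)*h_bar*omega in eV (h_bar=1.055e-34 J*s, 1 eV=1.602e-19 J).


E = (n + 1/2) * h_bar * omega
= (6 + 0.5) * 1.055e-34 * 3.5084e+13
= 6.5 * 3.7014e-21
= 2.4059e-20 J
= 0.1502 eV

0.1502


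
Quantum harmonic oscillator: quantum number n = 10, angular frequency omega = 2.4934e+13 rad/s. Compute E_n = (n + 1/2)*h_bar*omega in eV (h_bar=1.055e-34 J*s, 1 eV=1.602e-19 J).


E = (n + 1/2) * h_bar * omega
= (10 + 0.5) * 1.055e-34 * 2.4934e+13
= 10.5 * 2.6305e-21
= 2.7621e-20 J
= 0.1724 eV

0.1724


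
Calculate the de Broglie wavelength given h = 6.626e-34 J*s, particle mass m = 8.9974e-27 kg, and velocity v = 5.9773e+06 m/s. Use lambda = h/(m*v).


lambda = h / (m * v)
= 6.626e-34 / (8.9974e-27 * 5.9773e+06)
= 6.626e-34 / 5.3780e-20
= 1.2321e-14 m

1.2321e-14


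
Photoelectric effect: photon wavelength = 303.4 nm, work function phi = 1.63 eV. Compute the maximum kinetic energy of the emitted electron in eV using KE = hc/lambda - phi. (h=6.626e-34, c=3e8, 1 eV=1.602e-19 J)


E_photon = hc / lambda
= (6.626e-34)(3e8) / (303.4e-9)
= 6.5517e-19 J
= 4.0897 eV
KE = E_photon - phi
= 4.0897 - 1.63
= 2.4597 eV

2.4597


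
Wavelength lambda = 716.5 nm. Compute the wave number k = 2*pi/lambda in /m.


k = 2 * pi / lambda
= 6.2832 / (716.5e-9)
= 6.2832 / 7.1650e-07
= 8.7693e+06 /m

8.7693e+06


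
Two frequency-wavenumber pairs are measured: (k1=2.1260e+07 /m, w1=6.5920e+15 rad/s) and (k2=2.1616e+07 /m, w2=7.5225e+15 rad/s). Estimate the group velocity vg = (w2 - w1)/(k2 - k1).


vg = (w2 - w1) / (k2 - k1)
= (7.5225e+15 - 6.5920e+15) / (2.1616e+07 - 2.1260e+07)
= 9.3050e+14 / 3.5600e+05
= 2.6138e+09 m/s

2.6138e+09


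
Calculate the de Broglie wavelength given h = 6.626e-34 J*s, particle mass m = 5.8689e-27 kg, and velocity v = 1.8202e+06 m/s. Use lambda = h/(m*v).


lambda = h / (m * v)
= 6.626e-34 / (5.8689e-27 * 1.8202e+06)
= 6.626e-34 / 1.0683e-20
= 6.2026e-14 m

6.2026e-14


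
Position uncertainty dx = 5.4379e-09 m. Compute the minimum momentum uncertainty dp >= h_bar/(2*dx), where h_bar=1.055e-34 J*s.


dp = h_bar / (2 * dx)
= 1.055e-34 / (2 * 5.4379e-09)
= 1.055e-34 / 1.0876e-08
= 9.7004e-27 kg*m/s

9.7004e-27


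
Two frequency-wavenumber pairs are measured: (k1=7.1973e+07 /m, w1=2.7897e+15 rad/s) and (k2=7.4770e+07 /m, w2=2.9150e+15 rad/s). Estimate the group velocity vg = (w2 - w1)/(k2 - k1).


vg = (w2 - w1) / (k2 - k1)
= (2.9150e+15 - 2.7897e+15) / (7.4770e+07 - 7.1973e+07)
= 1.2530e+14 / 2.7970e+06
= 4.4798e+07 m/s

4.4798e+07


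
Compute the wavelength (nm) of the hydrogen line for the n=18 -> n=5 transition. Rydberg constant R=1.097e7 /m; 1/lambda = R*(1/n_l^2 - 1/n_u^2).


1/lambda = R * (1/n_l^2 - 1/n_u^2)
= 1.097e7 * (1/5^2 - 1/18^2)
= 1.097e7 * (0.04 - 0.003086)
= 1.097e7 * 0.036914
= 4.0494e+05 /m
lambda = 1 / 4.0494e+05 = 2469.4896 nm

2469.4896


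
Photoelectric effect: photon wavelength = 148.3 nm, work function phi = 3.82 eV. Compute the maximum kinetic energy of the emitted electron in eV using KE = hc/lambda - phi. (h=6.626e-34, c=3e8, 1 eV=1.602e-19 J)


E_photon = hc / lambda
= (6.626e-34)(3e8) / (148.3e-9)
= 1.3404e-18 J
= 8.367 eV
KE = E_photon - phi
= 8.367 - 3.82
= 4.547 eV

4.547


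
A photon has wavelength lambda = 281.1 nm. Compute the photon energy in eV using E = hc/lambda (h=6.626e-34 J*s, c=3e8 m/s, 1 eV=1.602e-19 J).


E = hc / lambda
= (6.626e-34)(3e8) / (281.1e-9)
= 1.9878e-25 / 2.8110e-07
= 7.0715e-19 J
Converting to eV: 7.0715e-19 / 1.602e-19
= 4.4142 eV

4.4142


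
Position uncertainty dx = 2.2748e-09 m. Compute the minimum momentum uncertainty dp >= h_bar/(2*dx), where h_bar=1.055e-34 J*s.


dp = h_bar / (2 * dx)
= 1.055e-34 / (2 * 2.2748e-09)
= 1.055e-34 / 4.5496e-09
= 2.3189e-26 kg*m/s

2.3189e-26


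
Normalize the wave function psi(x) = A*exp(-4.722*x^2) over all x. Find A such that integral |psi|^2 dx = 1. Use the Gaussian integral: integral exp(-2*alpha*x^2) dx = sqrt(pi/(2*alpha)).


integral |psi|^2 dx = A^2 * sqrt(pi/(2*alpha)) = 1
A^2 = sqrt(2*alpha/pi)
= sqrt(2 * 4.722 / pi)
= 1.733816
A = sqrt(1.733816)
= 1.3167

1.3167


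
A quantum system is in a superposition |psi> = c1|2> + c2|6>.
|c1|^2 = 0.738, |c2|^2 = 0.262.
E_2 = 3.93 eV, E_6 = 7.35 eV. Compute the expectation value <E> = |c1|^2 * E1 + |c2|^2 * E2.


<E> = |c1|^2 * E1 + |c2|^2 * E2
= 0.738 * 3.93 + 0.262 * 7.35
= 2.9003 + 1.9257
= 4.826 eV

4.826


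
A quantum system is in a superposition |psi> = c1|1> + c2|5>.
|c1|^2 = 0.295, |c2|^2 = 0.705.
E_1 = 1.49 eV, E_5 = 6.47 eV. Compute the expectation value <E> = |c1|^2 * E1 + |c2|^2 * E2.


<E> = |c1|^2 * E1 + |c2|^2 * E2
= 0.295 * 1.49 + 0.705 * 6.47
= 0.4395 + 4.5613
= 5.0009 eV

5.0009


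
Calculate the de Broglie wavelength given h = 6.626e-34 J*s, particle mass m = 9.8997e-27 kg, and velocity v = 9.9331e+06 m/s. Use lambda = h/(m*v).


lambda = h / (m * v)
= 6.626e-34 / (9.8997e-27 * 9.9331e+06)
= 6.626e-34 / 9.8335e-20
= 6.7382e-15 m

6.7382e-15


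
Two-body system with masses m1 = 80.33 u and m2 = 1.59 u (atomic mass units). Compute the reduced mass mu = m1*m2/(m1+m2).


mu = m1 * m2 / (m1 + m2)
= 80.33 * 1.59 / (80.33 + 1.59)
= 127.7247 / 81.92
= 1.5591 u

1.5591


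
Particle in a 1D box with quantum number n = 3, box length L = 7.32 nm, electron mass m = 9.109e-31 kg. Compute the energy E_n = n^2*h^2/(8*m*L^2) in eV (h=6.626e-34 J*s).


E = n^2 * h^2 / (8 * m * L^2)
= 3^2 * (6.626e-34)^2 / (8 * 9.109e-31 * (7.32e-9)^2)
= 9 * 4.3904e-67 / (8 * 9.109e-31 * 5.3582e-17)
= 1.0120e-20 J
= 0.0632 eV

0.0632


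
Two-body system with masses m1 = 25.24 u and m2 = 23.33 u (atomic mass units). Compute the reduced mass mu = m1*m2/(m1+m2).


mu = m1 * m2 / (m1 + m2)
= 25.24 * 23.33 / (25.24 + 23.33)
= 588.8492 / 48.57
= 12.1237 u

12.1237


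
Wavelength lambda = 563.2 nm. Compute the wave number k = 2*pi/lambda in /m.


k = 2 * pi / lambda
= 6.2832 / (563.2e-9)
= 6.2832 / 5.6320e-07
= 1.1156e+07 /m

1.1156e+07


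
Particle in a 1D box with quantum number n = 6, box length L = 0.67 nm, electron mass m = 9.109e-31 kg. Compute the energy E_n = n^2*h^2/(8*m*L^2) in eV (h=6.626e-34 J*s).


E = n^2 * h^2 / (8 * m * L^2)
= 6^2 * (6.626e-34)^2 / (8 * 9.109e-31 * (0.67e-9)^2)
= 36 * 4.3904e-67 / (8 * 9.109e-31 * 4.4890e-19)
= 4.8316e-18 J
= 30.1601 eV

30.1601


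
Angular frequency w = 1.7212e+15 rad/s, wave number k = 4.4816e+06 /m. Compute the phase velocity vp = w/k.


vp = w / k
= 1.7212e+15 / 4.4816e+06
= 3.8406e+08 m/s

3.8406e+08


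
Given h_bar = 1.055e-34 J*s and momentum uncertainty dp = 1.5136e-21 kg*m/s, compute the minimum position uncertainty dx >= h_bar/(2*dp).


dx = h_bar / (2 * dp)
= 1.055e-34 / (2 * 1.5136e-21)
= 1.055e-34 / 3.0272e-21
= 3.4851e-14 m

3.4851e-14


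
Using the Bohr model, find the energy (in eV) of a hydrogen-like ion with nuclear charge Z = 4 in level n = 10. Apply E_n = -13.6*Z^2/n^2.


E_n = -13.6 * Z^2 / n^2
= -13.6 * 4^2 / 10^2
= -13.6 * 16 / 100
= -2.176 eV

-2.176


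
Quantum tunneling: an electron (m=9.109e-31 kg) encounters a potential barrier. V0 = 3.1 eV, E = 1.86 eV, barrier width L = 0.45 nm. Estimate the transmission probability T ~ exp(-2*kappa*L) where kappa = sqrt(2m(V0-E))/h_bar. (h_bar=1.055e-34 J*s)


V0 - E = 1.24 eV = 1.9865e-19 J
kappa = sqrt(2 * m * (V0-E)) / h_bar
= sqrt(2 * 9.109e-31 * 1.9865e-19) / 1.055e-34
= 5.7022e+09 /m
2*kappa*L = 2 * 5.7022e+09 * 0.45e-9
= 5.132
T = exp(-5.132) = 5.905029e-03

5.905029e-03


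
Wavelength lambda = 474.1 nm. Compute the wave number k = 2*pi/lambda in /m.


k = 2 * pi / lambda
= 6.2832 / (474.1e-9)
= 6.2832 / 4.7410e-07
= 1.3253e+07 /m

1.3253e+07


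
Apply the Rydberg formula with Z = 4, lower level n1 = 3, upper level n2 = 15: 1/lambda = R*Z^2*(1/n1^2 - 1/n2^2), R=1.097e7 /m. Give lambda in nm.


1/lambda = R * Z^2 * (1/n1^2 - 1/n2^2)
= 1.097e7 * 4^2 * (1/3^2 - 1/15^2)
= 1.097e7 * 16 * (0.111111 - 0.004444)
= 1.8722e+07 /m
lambda = 1 / 1.8722e+07
= 53.4127 nm

53.4127


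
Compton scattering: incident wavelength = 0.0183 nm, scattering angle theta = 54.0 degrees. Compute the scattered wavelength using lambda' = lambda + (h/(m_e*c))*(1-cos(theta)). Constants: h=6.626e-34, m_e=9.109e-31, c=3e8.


Compton wavelength: h/(m_e*c) = 2.4247e-12 m
d_lambda = 2.4247e-12 * (1 - cos(54.0 deg))
= 2.4247e-12 * 0.412215
= 9.9950e-13 m = 0.001 nm
lambda' = 0.0183 + 0.001
= 0.0193 nm

0.0193


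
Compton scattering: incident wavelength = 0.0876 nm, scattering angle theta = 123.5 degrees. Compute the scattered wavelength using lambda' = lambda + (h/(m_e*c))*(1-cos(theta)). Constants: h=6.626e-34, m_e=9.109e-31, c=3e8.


Compton wavelength: h/(m_e*c) = 2.4247e-12 m
d_lambda = 2.4247e-12 * (1 - cos(123.5 deg))
= 2.4247e-12 * 1.551937
= 3.7630e-12 m = 0.003763 nm
lambda' = 0.0876 + 0.003763
= 0.091363 nm

0.091363


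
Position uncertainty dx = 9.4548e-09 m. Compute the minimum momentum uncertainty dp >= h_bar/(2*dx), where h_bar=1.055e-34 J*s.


dp = h_bar / (2 * dx)
= 1.055e-34 / (2 * 9.4548e-09)
= 1.055e-34 / 1.8910e-08
= 5.5792e-27 kg*m/s

5.5792e-27


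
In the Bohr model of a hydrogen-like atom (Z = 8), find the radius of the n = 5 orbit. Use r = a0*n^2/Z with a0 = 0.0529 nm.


r = a0 * n^2 / Z
= 0.0529 * 5^2 / 8
= 0.0529 * 25 / 8
= 0.1653 nm

0.1653


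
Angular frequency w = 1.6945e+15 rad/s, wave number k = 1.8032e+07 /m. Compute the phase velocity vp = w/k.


vp = w / k
= 1.6945e+15 / 1.8032e+07
= 9.3972e+07 m/s

9.3972e+07


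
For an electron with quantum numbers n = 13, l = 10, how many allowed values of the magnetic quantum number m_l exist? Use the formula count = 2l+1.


m_l ranges from -l to +l in integer steps
So m_l goes from -10 to +10
Count = 2l + 1 = 2*10 + 1
= 21

21


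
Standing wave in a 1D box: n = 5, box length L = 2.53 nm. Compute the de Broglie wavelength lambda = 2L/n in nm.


lambda = 2L / n
= 2 * 2.53 / 5
= 5.06 / 5
= 1.012 nm

1.012


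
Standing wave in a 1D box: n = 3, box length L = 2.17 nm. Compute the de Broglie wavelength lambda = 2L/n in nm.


lambda = 2L / n
= 2 * 2.17 / 3
= 4.34 / 3
= 1.4467 nm

1.4467


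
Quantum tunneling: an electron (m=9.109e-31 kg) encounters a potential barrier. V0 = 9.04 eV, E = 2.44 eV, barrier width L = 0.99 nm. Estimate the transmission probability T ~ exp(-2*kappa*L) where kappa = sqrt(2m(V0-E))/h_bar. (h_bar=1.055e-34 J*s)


V0 - E = 6.6 eV = 1.0573e-18 J
kappa = sqrt(2 * m * (V0-E)) / h_bar
= sqrt(2 * 9.109e-31 * 1.0573e-18) / 1.055e-34
= 1.3155e+10 /m
2*kappa*L = 2 * 1.3155e+10 * 0.99e-9
= 26.0475
T = exp(-26.0475) = 4.872006e-12

4.872006e-12


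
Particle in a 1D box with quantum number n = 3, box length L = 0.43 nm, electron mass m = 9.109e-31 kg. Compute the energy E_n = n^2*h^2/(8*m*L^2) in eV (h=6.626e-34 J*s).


E = n^2 * h^2 / (8 * m * L^2)
= 3^2 * (6.626e-34)^2 / (8 * 9.109e-31 * (0.43e-9)^2)
= 9 * 4.3904e-67 / (8 * 9.109e-31 * 1.8490e-19)
= 2.9326e-18 J
= 18.3057 eV

18.3057


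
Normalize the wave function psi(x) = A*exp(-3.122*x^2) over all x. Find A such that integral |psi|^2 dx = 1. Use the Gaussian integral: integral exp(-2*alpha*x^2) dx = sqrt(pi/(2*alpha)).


integral |psi|^2 dx = A^2 * sqrt(pi/(2*alpha)) = 1
A^2 = sqrt(2*alpha/pi)
= sqrt(2 * 3.122 / pi)
= 1.409797
A = sqrt(1.409797)
= 1.1873

1.1873


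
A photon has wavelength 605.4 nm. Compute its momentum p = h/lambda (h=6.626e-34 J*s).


p = h / lambda
= 6.626e-34 / (605.4e-9)
= 6.626e-34 / 6.0540e-07
= 1.0945e-27 kg*m/s

1.0945e-27


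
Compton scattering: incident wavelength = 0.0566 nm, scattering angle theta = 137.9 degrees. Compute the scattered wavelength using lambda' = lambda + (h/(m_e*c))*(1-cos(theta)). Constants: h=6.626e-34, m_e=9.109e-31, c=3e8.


Compton wavelength: h/(m_e*c) = 2.4247e-12 m
d_lambda = 2.4247e-12 * (1 - cos(137.9 deg))
= 2.4247e-12 * 1.741976
= 4.2238e-12 m = 0.004224 nm
lambda' = 0.0566 + 0.004224
= 0.060824 nm

0.060824


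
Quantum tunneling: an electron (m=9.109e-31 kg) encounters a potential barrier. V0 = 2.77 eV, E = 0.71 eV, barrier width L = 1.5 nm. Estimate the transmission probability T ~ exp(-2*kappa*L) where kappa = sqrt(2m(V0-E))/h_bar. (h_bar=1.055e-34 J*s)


V0 - E = 2.06 eV = 3.3001e-19 J
kappa = sqrt(2 * m * (V0-E)) / h_bar
= sqrt(2 * 9.109e-31 * 3.3001e-19) / 1.055e-34
= 7.3496e+09 /m
2*kappa*L = 2 * 7.3496e+09 * 1.5e-9
= 22.0488
T = exp(-22.0488) = 2.656738e-10

2.656738e-10


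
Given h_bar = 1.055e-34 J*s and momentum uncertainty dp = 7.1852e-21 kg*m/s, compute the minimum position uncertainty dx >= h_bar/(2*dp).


dx = h_bar / (2 * dp)
= 1.055e-34 / (2 * 7.1852e-21)
= 1.055e-34 / 1.4370e-20
= 7.3415e-15 m

7.3415e-15


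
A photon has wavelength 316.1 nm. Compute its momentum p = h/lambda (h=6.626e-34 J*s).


p = h / lambda
= 6.626e-34 / (316.1e-9)
= 6.626e-34 / 3.1610e-07
= 2.0962e-27 kg*m/s

2.0962e-27


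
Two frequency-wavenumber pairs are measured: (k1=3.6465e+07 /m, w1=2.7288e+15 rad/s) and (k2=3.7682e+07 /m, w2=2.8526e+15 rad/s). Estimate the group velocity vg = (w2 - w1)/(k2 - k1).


vg = (w2 - w1) / (k2 - k1)
= (2.8526e+15 - 2.7288e+15) / (3.7682e+07 - 3.6465e+07)
= 1.2380e+14 / 1.2170e+06
= 1.0173e+08 m/s

1.0173e+08


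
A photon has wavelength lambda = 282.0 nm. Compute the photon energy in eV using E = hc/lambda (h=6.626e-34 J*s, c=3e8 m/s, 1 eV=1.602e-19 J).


E = hc / lambda
= (6.626e-34)(3e8) / (282.0e-9)
= 1.9878e-25 / 2.8200e-07
= 7.0489e-19 J
Converting to eV: 7.0489e-19 / 1.602e-19
= 4.4001 eV

4.4001


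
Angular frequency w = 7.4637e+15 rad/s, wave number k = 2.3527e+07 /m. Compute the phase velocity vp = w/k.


vp = w / k
= 7.4637e+15 / 2.3527e+07
= 3.1724e+08 m/s

3.1724e+08


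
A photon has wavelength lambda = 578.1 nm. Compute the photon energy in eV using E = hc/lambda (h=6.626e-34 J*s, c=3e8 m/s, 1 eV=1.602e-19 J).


E = hc / lambda
= (6.626e-34)(3e8) / (578.1e-9)
= 1.9878e-25 / 5.7810e-07
= 3.4385e-19 J
Converting to eV: 3.4385e-19 / 1.602e-19
= 2.1464 eV

2.1464


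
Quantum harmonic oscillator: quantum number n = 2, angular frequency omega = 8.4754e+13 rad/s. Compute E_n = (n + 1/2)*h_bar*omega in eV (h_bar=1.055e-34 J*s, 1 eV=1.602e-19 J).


E = (n + 1/2) * h_bar * omega
= (2 + 0.5) * 1.055e-34 * 8.4754e+13
= 2.5 * 8.9415e-21
= 2.2354e-20 J
= 0.1395 eV

0.1395


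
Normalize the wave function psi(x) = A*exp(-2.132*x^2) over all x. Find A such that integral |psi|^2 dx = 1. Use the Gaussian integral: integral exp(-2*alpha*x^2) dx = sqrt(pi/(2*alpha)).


integral |psi|^2 dx = A^2 * sqrt(pi/(2*alpha)) = 1
A^2 = sqrt(2*alpha/pi)
= sqrt(2 * 2.132 / pi)
= 1.165021
A = sqrt(1.165021)
= 1.0794

1.0794


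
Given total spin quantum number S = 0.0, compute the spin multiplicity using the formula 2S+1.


Spin multiplicity = 2S + 1
= 2 * 0.0 + 1
= 0.0 + 1
= 1

1


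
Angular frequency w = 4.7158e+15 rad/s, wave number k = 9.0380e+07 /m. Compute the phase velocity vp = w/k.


vp = w / k
= 4.7158e+15 / 9.0380e+07
= 5.2177e+07 m/s

5.2177e+07


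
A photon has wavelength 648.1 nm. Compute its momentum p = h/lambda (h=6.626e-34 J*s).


p = h / lambda
= 6.626e-34 / (648.1e-9)
= 6.626e-34 / 6.4810e-07
= 1.0224e-27 kg*m/s

1.0224e-27


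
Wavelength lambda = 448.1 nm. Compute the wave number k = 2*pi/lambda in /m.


k = 2 * pi / lambda
= 6.2832 / (448.1e-9)
= 6.2832 / 4.4810e-07
= 1.4022e+07 /m

1.4022e+07


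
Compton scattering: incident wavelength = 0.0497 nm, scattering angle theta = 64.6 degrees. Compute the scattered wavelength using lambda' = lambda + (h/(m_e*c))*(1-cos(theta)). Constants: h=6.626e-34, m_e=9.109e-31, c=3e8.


Compton wavelength: h/(m_e*c) = 2.4247e-12 m
d_lambda = 2.4247e-12 * (1 - cos(64.6 deg))
= 2.4247e-12 * 0.571065
= 1.3847e-12 m = 0.001385 nm
lambda' = 0.0497 + 0.001385
= 0.051085 nm

0.051085


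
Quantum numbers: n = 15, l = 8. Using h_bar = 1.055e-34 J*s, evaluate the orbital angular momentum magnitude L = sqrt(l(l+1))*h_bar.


L = sqrt(l*(l+1)) * h_bar
= sqrt(8 * 9) * 1.055e-34
= sqrt(72) * 1.055e-34
= 8.4853 * 1.055e-34
= 8.9520e-34 J*s

8.9520e-34


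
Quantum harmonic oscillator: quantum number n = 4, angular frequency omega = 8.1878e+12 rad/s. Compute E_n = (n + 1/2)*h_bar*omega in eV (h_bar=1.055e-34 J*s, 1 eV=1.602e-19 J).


E = (n + 1/2) * h_bar * omega
= (4 + 0.5) * 1.055e-34 * 8.1878e+12
= 4.5 * 8.6381e-22
= 3.8872e-21 J
= 0.0243 eV

0.0243


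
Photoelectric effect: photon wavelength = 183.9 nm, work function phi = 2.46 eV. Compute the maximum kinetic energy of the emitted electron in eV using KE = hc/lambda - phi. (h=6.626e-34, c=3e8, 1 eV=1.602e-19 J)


E_photon = hc / lambda
= (6.626e-34)(3e8) / (183.9e-9)
= 1.0809e-18 J
= 6.7473 eV
KE = E_photon - phi
= 6.7473 - 2.46
= 4.2873 eV

4.2873


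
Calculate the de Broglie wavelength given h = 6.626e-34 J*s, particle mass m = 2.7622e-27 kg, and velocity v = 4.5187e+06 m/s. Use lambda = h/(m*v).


lambda = h / (m * v)
= 6.626e-34 / (2.7622e-27 * 4.5187e+06)
= 6.626e-34 / 1.2482e-20
= 5.3086e-14 m

5.3086e-14
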